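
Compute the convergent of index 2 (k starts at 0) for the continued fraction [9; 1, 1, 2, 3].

Using pₖ = aₖpₖ₋₁ + pₖ₋₂, qₖ = aₖqₖ₋₁ + qₖ₋₂ (with p₋₁=1, p₋₂=0, q₋₁=0, q₋₂=1):
  k=0: a=9, p=9, q=1
  k=1: a=1, p=10, q=1
  k=2: a=1, p=19, q=2

19/2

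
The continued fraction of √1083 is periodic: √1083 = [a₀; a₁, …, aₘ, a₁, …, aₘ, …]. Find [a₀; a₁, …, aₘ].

a₀ = ⌊√1083⌋ = 32.
With m₀=0, d₀=1 and mₖ₊₁ = dₖaₖ − mₖ, dₖ₊₁ = (n − mₖ₊₁²)/dₖ, aₖ₊₁ = ⌊(a₀+mₖ₊₁)/dₖ₊₁⌋:
  k=1: m=32, d=59, a=1
  k=2: m=27, d=6, a=9
  k=3: m=27, d=59, a=1
  k=4: m=32, d=1, a=64
d=1 and a=2a₀=64 at k=4, so the next step gives (m, d) = (32, 59) again — its k=1 value — and the period has length 4.

[32; 1, 9, 1, 64]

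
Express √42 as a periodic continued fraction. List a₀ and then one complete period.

a₀ = ⌊√42⌋ = 6.
With m₀=0, d₀=1 and mₖ₊₁ = dₖaₖ − mₖ, dₖ₊₁ = (n − mₖ₊₁²)/dₖ, aₖ₊₁ = ⌊(a₀+mₖ₊₁)/dₖ₊₁⌋:
  k=1: m=6, d=6, a=2
  k=2: m=6, d=1, a=12
d=1 and a=2a₀=12 at k=2, so the next step gives (m, d) = (6, 6) again — its k=1 value — and the period has length 2.

[6; 2, 12]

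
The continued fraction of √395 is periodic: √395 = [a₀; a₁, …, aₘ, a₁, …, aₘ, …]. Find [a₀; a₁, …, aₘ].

[19; 1, 6, 1, 38]

a₀ = ⌊√395⌋ = 19.
With m₀=0, d₀=1 and mₖ₊₁ = dₖaₖ − mₖ, dₖ₊₁ = (n − mₖ₊₁²)/dₖ, aₖ₊₁ = ⌊(a₀+mₖ₊₁)/dₖ₊₁⌋:
  k=1: m=19, d=34, a=1
  k=2: m=15, d=5, a=6
  k=3: m=15, d=34, a=1
  k=4: m=19, d=1, a=38
d=1 and a=2a₀=38 at k=4, so the next step gives (m, d) = (19, 34) again — its k=1 value — and the period has length 4.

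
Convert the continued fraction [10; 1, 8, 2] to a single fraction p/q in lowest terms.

Fold from the inside: start with 2/1.
  8 + 1/2 = 17/2
  1 + 2/17 = 19/17
  10 + 17/19 = 207/19

207/19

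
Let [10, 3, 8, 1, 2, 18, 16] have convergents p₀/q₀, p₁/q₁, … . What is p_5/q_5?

Using pₖ = aₖpₖ₋₁ + pₖ₋₂, qₖ = aₖqₖ₋₁ + qₖ₋₂ (with p₋₁=1, p₋₂=0, q₋₁=0, q₋₂=1):
  k=0: a=10, p=10, q=1
  k=1: a=3, p=31, q=3
  k=2: a=8, p=258, q=25
  k=3: a=1, p=289, q=28
  k=4: a=2, p=836, q=81
  k=5: a=18, p=15337, q=1486

15337/1486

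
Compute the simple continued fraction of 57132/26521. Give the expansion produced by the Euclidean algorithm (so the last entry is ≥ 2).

57132 = 2*26521 + 4090
26521 = 6*4090 + 1981
4090 = 2*1981 + 128
1981 = 15*128 + 61
128 = 2*61 + 6
61 = 10*6 + 1
6 = 6*1 + 0  (stop)
So 57132/26521 = [2; 6, 2, 15, 2, 10, 6].

[2; 6, 2, 15, 2, 10, 6]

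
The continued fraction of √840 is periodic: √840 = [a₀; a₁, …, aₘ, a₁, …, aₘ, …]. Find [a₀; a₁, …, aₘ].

[28; 1, 56]

a₀ = ⌊√840⌋ = 28.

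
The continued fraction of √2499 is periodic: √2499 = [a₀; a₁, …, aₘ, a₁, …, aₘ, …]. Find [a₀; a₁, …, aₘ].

[49; 1, 98]

a₀ = ⌊√2499⌋ = 49.
With m₀=0, d₀=1 and mₖ₊₁ = dₖaₖ − mₖ, dₖ₊₁ = (n − mₖ₊₁²)/dₖ, aₖ₊₁ = ⌊(a₀+mₖ₊₁)/dₖ₊₁⌋:
  k=1: m=49, d=98, a=1
  k=2: m=49, d=1, a=98
d=1 and a=2a₀=98 at k=2, so the next step gives (m, d) = (49, 98) again — its k=1 value — and the period has length 2.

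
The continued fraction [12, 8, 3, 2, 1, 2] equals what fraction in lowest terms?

Using pₖ = aₖpₖ₋₁ + pₖ₋₂ and qₖ = aₖqₖ₋₁ + qₖ₋₂:
  k=0: a=12, p=12, q=1
  k=1: a=8, p=97, q=8
  k=2: a=3, p=303, q=25
  k=3: a=2, p=703, q=58
  k=4: a=1, p=1006, q=83
  k=5: a=2, p=2715, q=224

2715/224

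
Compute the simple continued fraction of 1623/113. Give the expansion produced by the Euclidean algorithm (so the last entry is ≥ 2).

1623 = 14*113 + 41
113 = 2*41 + 31
41 = 1*31 + 10
31 = 3*10 + 1
10 = 10*1 + 0  (stop)
So 1623/113 = [14; 2, 1, 3, 10].

[14; 2, 1, 3, 10]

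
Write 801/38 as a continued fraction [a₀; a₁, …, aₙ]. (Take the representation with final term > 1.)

[21; 12, 1, 2]

801 = 21*38 + 3
38 = 12*3 + 2
3 = 1*2 + 1
2 = 2*1 + 0  (stop)
So 801/38 = [21; 12, 1, 2].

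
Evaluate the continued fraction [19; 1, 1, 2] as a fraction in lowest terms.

Fold from the inside: start with 2/1.
  1 + 1/2 = 3/2
  1 + 2/3 = 5/3
  19 + 3/5 = 98/5

98/5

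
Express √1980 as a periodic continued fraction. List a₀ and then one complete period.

[44; 2, 88]

a₀ = ⌊√1980⌋ = 44.
With m₀=0, d₀=1 and mₖ₊₁ = dₖaₖ − mₖ, dₖ₊₁ = (n − mₖ₊₁²)/dₖ, aₖ₊₁ = ⌊(a₀+mₖ₊₁)/dₖ₊₁⌋:
  k=1: m=44, d=44, a=2
  k=2: m=44, d=1, a=88
d=1 and a=2a₀=88 at k=2, so the next step gives (m, d) = (44, 44) again — its k=1 value — and the period has length 2.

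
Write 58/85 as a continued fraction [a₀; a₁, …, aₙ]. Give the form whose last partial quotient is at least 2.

[0; 1, 2, 6, 1, 3]

58 = 0×85 + 58
85 = 1×58 + 27
58 = 2×27 + 4
27 = 6×4 + 3
4 = 1×3 + 1
3 = 3×1 + 0  (stop)
So 58/85 = [0; 1, 2, 6, 1, 3].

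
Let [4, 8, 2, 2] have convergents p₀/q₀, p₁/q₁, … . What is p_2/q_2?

Using pₖ = aₖpₖ₋₁ + pₖ₋₂, qₖ = aₖqₖ₋₁ + qₖ₋₂ (with p₋₁=1, p₋₂=0, q₋₁=0, q₋₂=1):
  k=0: a=4, p=4, q=1
  k=1: a=8, p=33, q=8
  k=2: a=2, p=70, q=17

70/17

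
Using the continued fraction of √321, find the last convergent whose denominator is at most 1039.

7722/431

√321 = [17; 1, 10, 1, 34, …] (period length 4).
Convergents:
  p_0/q_0 = 17/1
  p_1/q_1 = 18/1
  p_2/q_2 = 197/11
  p_3/q_3 = 215/12
  p_4/q_4 = 7507/419
  p_5/q_5 = 7722/431
  p_6/q_6 = 84727/4729
q_5 = 431 ≤ 1039 < 4729 = q_6, so the answer is 7722/431.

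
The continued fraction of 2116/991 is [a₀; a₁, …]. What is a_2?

2

2116 = 2·991 + 134   →  a_0 = 2
991 = 7·134 + 53   →  a_1 = 7
134 = 2·53 + 28   →  a_2 = 2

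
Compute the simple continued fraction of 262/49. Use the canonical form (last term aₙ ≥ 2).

[5; 2, 1, 7, 2]

262 = 5·49 + 17
49 = 2·17 + 15
17 = 1·15 + 2
15 = 7·2 + 1
2 = 2·1 + 0  (stop)
So 262/49 = [5; 2, 1, 7, 2].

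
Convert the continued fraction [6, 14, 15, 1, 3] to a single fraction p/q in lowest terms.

5379/886

Using pₖ = aₖpₖ₋₁ + pₖ₋₂ and qₖ = aₖqₖ₋₁ + qₖ₋₂:
  k=0: a=6, p=6, q=1
  k=1: a=14, p=85, q=14
  k=2: a=15, p=1281, q=211
  k=3: a=1, p=1366, q=225
  k=4: a=3, p=5379, q=886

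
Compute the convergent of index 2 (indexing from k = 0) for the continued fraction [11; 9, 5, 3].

Using pₖ = aₖpₖ₋₁ + pₖ₋₂, qₖ = aₖqₖ₋₁ + qₖ₋₂ (with p₋₁=1, p₋₂=0, q₋₁=0, q₋₂=1):
  k=0: a=11, p=11, q=1
  k=1: a=9, p=100, q=9
  k=2: a=5, p=511, q=46

511/46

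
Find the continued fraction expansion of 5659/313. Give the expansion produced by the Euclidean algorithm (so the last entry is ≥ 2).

[18; 12, 1, 1, 12]

5659 = 18·313 + 25
313 = 12·25 + 13
25 = 1·13 + 12
13 = 1·12 + 1
12 = 12·1 + 0  (stop)
So 5659/313 = [18; 12, 1, 1, 12].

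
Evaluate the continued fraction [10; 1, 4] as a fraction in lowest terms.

Using pₖ = aₖpₖ₋₁ + pₖ₋₂ and qₖ = aₖqₖ₋₁ + qₖ₋₂:
  k=0: a=10, p=10, q=1
  k=1: a=1, p=11, q=1
  k=2: a=4, p=54, q=5

54/5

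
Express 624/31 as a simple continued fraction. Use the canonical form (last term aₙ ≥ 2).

[20; 7, 1, 3]

624 = 20·31 + 4
31 = 7·4 + 3
4 = 1·3 + 1
3 = 3·1 + 0  (stop)
So 624/31 = [20; 7, 1, 3].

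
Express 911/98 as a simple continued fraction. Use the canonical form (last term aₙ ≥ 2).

[9; 3, 2, 1, 1, 1, 3]

911 = 9·98 + 29
98 = 3·29 + 11
29 = 2·11 + 7
11 = 1·7 + 4
7 = 1·4 + 3
4 = 1·3 + 1
3 = 3·1 + 0  (stop)
So 911/98 = [9; 3, 2, 1, 1, 1, 3].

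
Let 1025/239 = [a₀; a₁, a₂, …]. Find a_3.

6

1025 = 4·239 + 69   →  a_0 = 4
239 = 3·69 + 32   →  a_1 = 3
69 = 2·32 + 5   →  a_2 = 2
32 = 6·5 + 2   →  a_3 = 6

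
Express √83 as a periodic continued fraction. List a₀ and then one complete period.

[9; 9, 18]

a₀ = ⌊√83⌋ = 9.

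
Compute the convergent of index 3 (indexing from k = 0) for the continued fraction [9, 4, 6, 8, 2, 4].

Using pₖ = aₖpₖ₋₁ + pₖ₋₂, qₖ = aₖqₖ₋₁ + qₖ₋₂ (with p₋₁=1, p₋₂=0, q₋₁=0, q₋₂=1):
  k=0: a=9, p=9, q=1
  k=1: a=4, p=37, q=4
  k=2: a=6, p=231, q=25
  k=3: a=8, p=1885, q=204

1885/204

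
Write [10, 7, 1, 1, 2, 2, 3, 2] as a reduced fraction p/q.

7224/713

Fold from the inside: start with 2/1.
  3 + 1/2 = 7/2
  2 + 2/7 = 16/7
  2 + 7/16 = 39/16
  1 + 16/39 = 55/39
  1 + 39/55 = 94/55
  7 + 55/94 = 713/94
  10 + 94/713 = 7224/713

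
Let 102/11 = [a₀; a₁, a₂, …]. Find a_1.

3

102 = 9·11 + 3   →  a_0 = 9
11 = 3·3 + 2   →  a_1 = 3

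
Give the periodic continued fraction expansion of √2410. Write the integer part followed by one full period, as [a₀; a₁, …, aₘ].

[49; 10, 1, 8, 1, 10, 98]

a₀ = ⌊√2410⌋ = 49.
With m₀=0, d₀=1 and mₖ₊₁ = dₖaₖ − mₖ, dₖ₊₁ = (n − mₖ₊₁²)/dₖ, aₖ₊₁ = ⌊(a₀+mₖ₊₁)/dₖ₊₁⌋:
  k=1: m=49, d=9, a=10
  k=2: m=41, d=81, a=1
  k=3: m=40, d=10, a=8
  k=4: m=40, d=81, a=1
  k=5: m=41, d=9, a=10
  k=6: m=49, d=1, a=98
d=1 and a=2a₀=98 at k=6, so the next step gives (m, d) = (49, 9) again — its k=1 value — and the period has length 6.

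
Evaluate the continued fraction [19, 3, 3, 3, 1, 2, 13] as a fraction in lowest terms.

Fold from the inside: start with 13/1.
  2 + 1/13 = 27/13
  1 + 13/27 = 40/27
  3 + 27/40 = 147/40
  3 + 40/147 = 481/147
  3 + 147/481 = 1590/481
  19 + 481/1590 = 30691/1590

30691/1590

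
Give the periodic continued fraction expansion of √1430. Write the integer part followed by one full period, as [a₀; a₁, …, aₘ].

[37; 1, 4, 2, 2, 2, 4, 1, 74]

a₀ = ⌊√1430⌋ = 37.
With m₀=0, d₀=1 and mₖ₊₁ = dₖaₖ − mₖ, dₖ₊₁ = (n − mₖ₊₁²)/dₖ, aₖ₊₁ = ⌊(a₀+mₖ₊₁)/dₖ₊₁⌋:
  k=1: m=37, d=61, a=1
  k=2: m=24, d=14, a=4
  k=3: m=32, d=29, a=2
  k=4: m=26, d=26, a=2
  k=5: m=26, d=29, a=2
  k=6: m=32, d=14, a=4
  k=7: m=24, d=61, a=1
  k=8: m=37, d=1, a=74
d=1 and a=2a₀=74 at k=8, so the next step gives (m, d) = (37, 61) again — its k=1 value — and the period has length 8.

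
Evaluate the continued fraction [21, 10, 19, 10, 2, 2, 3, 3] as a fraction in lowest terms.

2361306/111913

Using pₖ = aₖpₖ₋₁ + pₖ₋₂ and qₖ = aₖqₖ₋₁ + qₖ₋₂:
  k=0: a=21, p=21, q=1
  k=1: a=10, p=211, q=10
  k=2: a=19, p=4030, q=191
  k=3: a=10, p=40511, q=1920
  k=4: a=2, p=85052, q=4031
  k=5: a=2, p=210615, q=9982
  k=6: a=3, p=716897, q=33977
  k=7: a=3, p=2361306, q=111913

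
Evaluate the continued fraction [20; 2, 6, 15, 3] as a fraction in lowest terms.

12359/604

Fold from the inside: start with 3/1.
  15 + 1/3 = 46/3
  6 + 3/46 = 279/46
  2 + 46/279 = 604/279
  20 + 279/604 = 12359/604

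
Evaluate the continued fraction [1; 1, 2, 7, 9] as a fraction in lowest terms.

Using pₖ = aₖpₖ₋₁ + pₖ₋₂ and qₖ = aₖqₖ₋₁ + qₖ₋₂:
  k=0: a=1, p=1, q=1
  k=1: a=1, p=2, q=1
  k=2: a=2, p=5, q=3
  k=3: a=7, p=37, q=22
  k=4: a=9, p=338, q=201

338/201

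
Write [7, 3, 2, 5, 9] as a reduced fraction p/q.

2544/349

Using pₖ = aₖpₖ₋₁ + pₖ₋₂ and qₖ = aₖqₖ₋₁ + qₖ₋₂:
  k=0: a=7, p=7, q=1
  k=1: a=3, p=22, q=3
  k=2: a=2, p=51, q=7
  k=3: a=5, p=277, q=38
  k=4: a=9, p=2544, q=349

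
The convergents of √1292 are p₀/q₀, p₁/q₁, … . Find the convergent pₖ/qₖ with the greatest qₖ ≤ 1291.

45901/1277

√1292 = [35; 1, 16, 1, 70, …] (period length 4).
Convergents:
  p_0/q_0 = 35/1
  p_1/q_1 = 36/1
  p_2/q_2 = 611/17
  p_3/q_3 = 647/18
  p_4/q_4 = 45901/1277
  p_5/q_5 = 46548/1295
q_4 = 1277 ≤ 1291 < 1295 = q_5, so the answer is 45901/1277.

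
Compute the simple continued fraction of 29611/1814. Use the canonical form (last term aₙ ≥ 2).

29611 = 16×1814 + 587
1814 = 3×587 + 53
587 = 11×53 + 4
53 = 13×4 + 1
4 = 4×1 + 0  (stop)
So 29611/1814 = [16; 3, 11, 13, 4].

[16; 3, 11, 13, 4]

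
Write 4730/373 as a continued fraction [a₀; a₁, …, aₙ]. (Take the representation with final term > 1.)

[12; 1, 2, 7, 2, 3, 2]

4730 = 12*373 + 254
373 = 1*254 + 119
254 = 2*119 + 16
119 = 7*16 + 7
16 = 2*7 + 2
7 = 3*2 + 1
2 = 2*1 + 0  (stop)
So 4730/373 = [12; 1, 2, 7, 2, 3, 2].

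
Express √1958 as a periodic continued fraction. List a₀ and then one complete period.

a₀ = ⌊√1958⌋ = 44.
With m₀=0, d₀=1 and mₖ₊₁ = dₖaₖ − mₖ, dₖ₊₁ = (n − mₖ₊₁²)/dₖ, aₖ₊₁ = ⌊(a₀+mₖ₊₁)/dₖ₊₁⌋:
  k=1: m=44, d=22, a=4
  k=2: m=44, d=1, a=88
d=1 and a=2a₀=88 at k=2, so the next step gives (m, d) = (44, 22) again — its k=1 value — and the period has length 2.

[44; 4, 88]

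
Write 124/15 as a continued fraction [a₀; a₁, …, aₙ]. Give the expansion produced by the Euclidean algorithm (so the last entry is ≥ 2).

124 = 8×15 + 4
15 = 3×4 + 3
4 = 1×3 + 1
3 = 3×1 + 0  (stop)
So 124/15 = [8; 3, 1, 3].

[8; 3, 1, 3]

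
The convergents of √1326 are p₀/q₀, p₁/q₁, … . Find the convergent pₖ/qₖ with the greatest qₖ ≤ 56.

1056/29

√1326 = [36; 2, 2, 2, 2, 2, 72, …] (period length 6).
Convergents:
  p_0/q_0 = 36/1
  p_1/q_1 = 73/2
  p_2/q_2 = 182/5
  p_3/q_3 = 437/12
  p_4/q_4 = 1056/29
  p_5/q_5 = 2549/70
q_4 = 29 ≤ 56 < 70 = q_5, so the answer is 1056/29.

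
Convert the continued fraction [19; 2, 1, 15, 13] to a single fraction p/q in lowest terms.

11875/614

Using pₖ = aₖpₖ₋₁ + pₖ₋₂ and qₖ = aₖqₖ₋₁ + qₖ₋₂:
  k=0: a=19, p=19, q=1
  k=1: a=2, p=39, q=2
  k=2: a=1, p=58, q=3
  k=3: a=15, p=909, q=47
  k=4: a=13, p=11875, q=614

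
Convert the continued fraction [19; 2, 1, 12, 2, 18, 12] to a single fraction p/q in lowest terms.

Fold from the inside: start with 12/1.
  18 + 1/12 = 217/12
  2 + 12/217 = 446/217
  12 + 217/446 = 5569/446
  1 + 446/5569 = 6015/5569
  2 + 5569/6015 = 17599/6015
  19 + 6015/17599 = 340396/17599

340396/17599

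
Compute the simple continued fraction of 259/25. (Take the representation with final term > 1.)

[10; 2, 1, 3, 2]

259 = 10*25 + 9
25 = 2*9 + 7
9 = 1*7 + 2
7 = 3*2 + 1
2 = 2*1 + 0  (stop)
So 259/25 = [10; 2, 1, 3, 2].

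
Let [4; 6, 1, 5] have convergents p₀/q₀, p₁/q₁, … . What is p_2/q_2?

29/7

Using pₖ = aₖpₖ₋₁ + pₖ₋₂, qₖ = aₖqₖ₋₁ + qₖ₋₂ (with p₋₁=1, p₋₂=0, q₋₁=0, q₋₂=1):
  k=0: a=4, p=4, q=1
  k=1: a=6, p=25, q=6
  k=2: a=1, p=29, q=7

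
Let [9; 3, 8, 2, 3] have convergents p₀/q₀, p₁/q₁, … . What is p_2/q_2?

Using pₖ = aₖpₖ₋₁ + pₖ₋₂, qₖ = aₖqₖ₋₁ + qₖ₋₂ (with p₋₁=1, p₋₂=0, q₋₁=0, q₋₂=1):
  k=0: a=9, p=9, q=1
  k=1: a=3, p=28, q=3
  k=2: a=8, p=233, q=25

233/25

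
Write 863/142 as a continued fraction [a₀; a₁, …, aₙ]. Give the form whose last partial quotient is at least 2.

863 = 6*142 + 11
142 = 12*11 + 10
11 = 1*10 + 1
10 = 10*1 + 0  (stop)
So 863/142 = [6; 12, 1, 10].

[6; 12, 1, 10]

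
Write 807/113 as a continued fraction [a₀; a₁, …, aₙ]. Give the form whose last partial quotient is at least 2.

807 = 7*113 + 16
113 = 7*16 + 1
16 = 16*1 + 0  (stop)
So 807/113 = [7; 7, 16].

[7; 7, 16]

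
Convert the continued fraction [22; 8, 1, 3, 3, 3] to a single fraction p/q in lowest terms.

8337/377

Using pₖ = aₖpₖ₋₁ + pₖ₋₂ and qₖ = aₖqₖ₋₁ + qₖ₋₂:
  k=0: a=22, p=22, q=1
  k=1: a=8, p=177, q=8
  k=2: a=1, p=199, q=9
  k=3: a=3, p=774, q=35
  k=4: a=3, p=2521, q=114
  k=5: a=3, p=8337, q=377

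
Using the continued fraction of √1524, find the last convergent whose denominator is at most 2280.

79209/2029

√1524 = [39; 26, 78, …] (period length 2).
Convergents:
  p_0/q_0 = 39/1
  p_1/q_1 = 1015/26
  p_2/q_2 = 79209/2029
  p_3/q_3 = 2060449/52780
q_2 = 2029 ≤ 2280 < 52780 = q_3, so the answer is 79209/2029.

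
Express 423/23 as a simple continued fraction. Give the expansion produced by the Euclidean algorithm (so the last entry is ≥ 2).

[18; 2, 1, 1, 4]

423 = 18·23 + 9
23 = 2·9 + 5
9 = 1·5 + 4
5 = 1·4 + 1
4 = 4·1 + 0  (stop)
So 423/23 = [18; 2, 1, 1, 4].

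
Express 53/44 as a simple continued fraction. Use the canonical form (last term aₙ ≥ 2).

53 = 1·44 + 9
44 = 4·9 + 8
9 = 1·8 + 1
8 = 8·1 + 0  (stop)
So 53/44 = [1; 4, 1, 8].

[1; 4, 1, 8]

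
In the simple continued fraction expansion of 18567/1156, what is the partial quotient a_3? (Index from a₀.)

18567 = 16·1156 + 71   →  a_0 = 16
1156 = 16·71 + 20   →  a_1 = 16
71 = 3·20 + 11   →  a_2 = 3
20 = 1·11 + 9   →  a_3 = 1

1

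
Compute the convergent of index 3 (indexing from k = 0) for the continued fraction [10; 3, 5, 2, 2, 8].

361/35

Using pₖ = aₖpₖ₋₁ + pₖ₋₂, qₖ = aₖqₖ₋₁ + qₖ₋₂ (with p₋₁=1, p₋₂=0, q₋₁=0, q₋₂=1):
  k=0: a=10, p=10, q=1
  k=1: a=3, p=31, q=3
  k=2: a=5, p=165, q=16
  k=3: a=2, p=361, q=35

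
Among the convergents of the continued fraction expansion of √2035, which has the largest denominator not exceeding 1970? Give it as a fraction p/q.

√2035 = [45; 9, 90, …] (period length 2).
Convergents:
  p_0/q_0 = 45/1
  p_1/q_1 = 406/9
  p_2/q_2 = 36585/811
  p_3/q_3 = 329671/7308
q_2 = 811 ≤ 1970 < 7308 = q_3, so the answer is 36585/811.

36585/811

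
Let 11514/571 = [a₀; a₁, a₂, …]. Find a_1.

11514 = 20·571 + 94   →  a_0 = 20
571 = 6·94 + 7   →  a_1 = 6

6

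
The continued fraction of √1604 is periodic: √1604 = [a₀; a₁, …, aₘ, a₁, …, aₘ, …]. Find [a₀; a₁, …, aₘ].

[40; 20, 80]

a₀ = ⌊√1604⌋ = 40.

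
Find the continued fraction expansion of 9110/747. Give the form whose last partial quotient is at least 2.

[12; 5, 8, 1, 1, 2, 3]

9110 = 12·747 + 146
747 = 5·146 + 17
146 = 8·17 + 10
17 = 1·10 + 7
10 = 1·7 + 3
7 = 2·3 + 1
3 = 3·1 + 0  (stop)
So 9110/747 = [12; 5, 8, 1, 1, 2, 3].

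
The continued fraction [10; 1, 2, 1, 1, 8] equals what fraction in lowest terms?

643/60

Using pₖ = aₖpₖ₋₁ + pₖ₋₂ and qₖ = aₖqₖ₋₁ + qₖ₋₂:
  k=0: a=10, p=10, q=1
  k=1: a=1, p=11, q=1
  k=2: a=2, p=32, q=3
  k=3: a=1, p=43, q=4
  k=4: a=1, p=75, q=7
  k=5: a=8, p=643, q=60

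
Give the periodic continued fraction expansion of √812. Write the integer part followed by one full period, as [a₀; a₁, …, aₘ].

a₀ = ⌊√812⌋ = 28.

[28; 2, 56]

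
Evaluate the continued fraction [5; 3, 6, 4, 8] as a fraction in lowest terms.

3461/651

Fold from the inside: start with 8/1.
  4 + 1/8 = 33/8
  6 + 8/33 = 206/33
  3 + 33/206 = 651/206
  5 + 206/651 = 3461/651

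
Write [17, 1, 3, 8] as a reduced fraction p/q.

586/33

Using pₖ = aₖpₖ₋₁ + pₖ₋₂ and qₖ = aₖqₖ₋₁ + qₖ₋₂:
  k=0: a=17, p=17, q=1
  k=1: a=1, p=18, q=1
  k=2: a=3, p=71, q=4
  k=3: a=8, p=586, q=33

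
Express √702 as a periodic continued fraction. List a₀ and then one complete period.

a₀ = ⌊√702⌋ = 26.

[26; 2, 52]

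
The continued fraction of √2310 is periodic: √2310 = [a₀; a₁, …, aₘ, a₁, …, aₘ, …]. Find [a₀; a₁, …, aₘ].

[48; 16, 96]

a₀ = ⌊√2310⌋ = 48.
With m₀=0, d₀=1 and mₖ₊₁ = dₖaₖ − mₖ, dₖ₊₁ = (n − mₖ₊₁²)/dₖ, aₖ₊₁ = ⌊(a₀+mₖ₊₁)/dₖ₊₁⌋:
  k=1: m=48, d=6, a=16
  k=2: m=48, d=1, a=96
d=1 and a=2a₀=96 at k=2, so the next step gives (m, d) = (48, 6) again — its k=1 value — and the period has length 2.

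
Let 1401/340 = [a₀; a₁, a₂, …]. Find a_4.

2

1401 = 4·340 + 41   →  a_0 = 4
340 = 8·41 + 12   →  a_1 = 8
41 = 3·12 + 5   →  a_2 = 3
12 = 2·5 + 2   →  a_3 = 2
5 = 2·2 + 1   →  a_4 = 2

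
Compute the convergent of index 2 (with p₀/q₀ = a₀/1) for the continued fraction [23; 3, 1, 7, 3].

Using pₖ = aₖpₖ₋₁ + pₖ₋₂, qₖ = aₖqₖ₋₁ + qₖ₋₂ (with p₋₁=1, p₋₂=0, q₋₁=0, q₋₂=1):
  k=0: a=23, p=23, q=1
  k=1: a=3, p=70, q=3
  k=2: a=1, p=93, q=4

93/4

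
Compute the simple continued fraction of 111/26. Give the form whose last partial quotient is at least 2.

111 = 4·26 + 7
26 = 3·7 + 5
7 = 1·5 + 2
5 = 2·2 + 1
2 = 2·1 + 0  (stop)
So 111/26 = [4; 3, 1, 2, 2].

[4; 3, 1, 2, 2]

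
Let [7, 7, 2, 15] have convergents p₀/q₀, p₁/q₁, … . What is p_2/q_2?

107/15

Using pₖ = aₖpₖ₋₁ + pₖ₋₂, qₖ = aₖqₖ₋₁ + qₖ₋₂ (with p₋₁=1, p₋₂=0, q₋₁=0, q₋₂=1):
  k=0: a=7, p=7, q=1
  k=1: a=7, p=50, q=7
  k=2: a=2, p=107, q=15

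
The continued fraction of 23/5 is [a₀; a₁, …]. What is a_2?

1

23 = 4·5 + 3   →  a_0 = 4
5 = 1·3 + 2   →  a_1 = 1
3 = 1·2 + 1   →  a_2 = 1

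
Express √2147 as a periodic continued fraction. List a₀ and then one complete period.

[46; 2, 1, 45, 1, 2, 92]

a₀ = ⌊√2147⌋ = 46.
With m₀=0, d₀=1 and mₖ₊₁ = dₖaₖ − mₖ, dₖ₊₁ = (n − mₖ₊₁²)/dₖ, aₖ₊₁ = ⌊(a₀+mₖ₊₁)/dₖ₊₁⌋:
  k=1: m=46, d=31, a=2
  k=2: m=16, d=61, a=1
  k=3: m=45, d=2, a=45
  k=4: m=45, d=61, a=1
  k=5: m=16, d=31, a=2
  k=6: m=46, d=1, a=92
d=1 and a=2a₀=92 at k=6, so the next step gives (m, d) = (46, 31) again — its k=1 value — and the period has length 6.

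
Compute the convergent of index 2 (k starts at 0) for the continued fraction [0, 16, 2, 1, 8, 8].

Using pₖ = aₖpₖ₋₁ + pₖ₋₂, qₖ = aₖqₖ₋₁ + qₖ₋₂ (with p₋₁=1, p₋₂=0, q₋₁=0, q₋₂=1):
  k=0: a=0, p=0, q=1
  k=1: a=16, p=1, q=16
  k=2: a=2, p=2, q=33

2/33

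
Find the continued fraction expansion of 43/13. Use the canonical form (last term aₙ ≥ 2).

43 = 3*13 + 4
13 = 3*4 + 1
4 = 4*1 + 0  (stop)
So 43/13 = [3; 3, 4].

[3; 3, 4]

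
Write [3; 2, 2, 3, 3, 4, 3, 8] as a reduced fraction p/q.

Fold from the inside: start with 8/1.
  3 + 1/8 = 25/8
  4 + 8/25 = 108/25
  3 + 25/108 = 349/108
  3 + 108/349 = 1155/349
  2 + 349/1155 = 2659/1155
  2 + 1155/2659 = 6473/2659
  3 + 2659/6473 = 22078/6473

22078/6473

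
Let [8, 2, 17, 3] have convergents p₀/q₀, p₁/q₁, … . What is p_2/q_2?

297/35

Using pₖ = aₖpₖ₋₁ + pₖ₋₂, qₖ = aₖqₖ₋₁ + qₖ₋₂ (with p₋₁=1, p₋₂=0, q₋₁=0, q₋₂=1):
  k=0: a=8, p=8, q=1
  k=1: a=2, p=17, q=2
  k=2: a=17, p=297, q=35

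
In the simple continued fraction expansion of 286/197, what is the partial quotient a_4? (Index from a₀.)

286 = 1·197 + 89   →  a_0 = 1
197 = 2·89 + 19   →  a_1 = 2
89 = 4·19 + 13   →  a_2 = 4
19 = 1·13 + 6   →  a_3 = 1
13 = 2·6 + 1   →  a_4 = 2

2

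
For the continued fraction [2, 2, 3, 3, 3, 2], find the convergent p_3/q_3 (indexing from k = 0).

56/23

Using pₖ = aₖpₖ₋₁ + pₖ₋₂, qₖ = aₖqₖ₋₁ + qₖ₋₂ (with p₋₁=1, p₋₂=0, q₋₁=0, q₋₂=1):
  k=0: a=2, p=2, q=1
  k=1: a=2, p=5, q=2
  k=2: a=3, p=17, q=7
  k=3: a=3, p=56, q=23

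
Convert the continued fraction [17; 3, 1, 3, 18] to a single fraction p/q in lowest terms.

Using pₖ = aₖpₖ₋₁ + pₖ₋₂ and qₖ = aₖqₖ₋₁ + qₖ₋₂:
  k=0: a=17, p=17, q=1
  k=1: a=3, p=52, q=3
  k=2: a=1, p=69, q=4
  k=3: a=3, p=259, q=15
  k=4: a=18, p=4731, q=274

4731/274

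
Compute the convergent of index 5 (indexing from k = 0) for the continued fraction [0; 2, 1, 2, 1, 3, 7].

Using pₖ = aₖpₖ₋₁ + pₖ₋₂, qₖ = aₖqₖ₋₁ + qₖ₋₂ (with p₋₁=1, p₋₂=0, q₋₁=0, q₋₂=1):
  k=0: a=0, p=0, q=1
  k=1: a=2, p=1, q=2
  k=2: a=1, p=1, q=3
  k=3: a=2, p=3, q=8
  k=4: a=1, p=4, q=11
  k=5: a=3, p=15, q=41

15/41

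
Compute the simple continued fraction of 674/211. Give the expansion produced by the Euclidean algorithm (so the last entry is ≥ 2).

[3; 5, 6, 1, 5]

674 = 3*211 + 41
211 = 5*41 + 6
41 = 6*6 + 5
6 = 1*5 + 1
5 = 5*1 + 0  (stop)
So 674/211 = [3; 5, 6, 1, 5].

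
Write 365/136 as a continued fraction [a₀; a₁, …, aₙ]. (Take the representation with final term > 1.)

365 = 2*136 + 93
136 = 1*93 + 43
93 = 2*43 + 7
43 = 6*7 + 1
7 = 7*1 + 0  (stop)
So 365/136 = [2; 1, 2, 6, 7].

[2; 1, 2, 6, 7]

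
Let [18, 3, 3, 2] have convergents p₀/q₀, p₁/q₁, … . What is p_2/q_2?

183/10

Using pₖ = aₖpₖ₋₁ + pₖ₋₂, qₖ = aₖqₖ₋₁ + qₖ₋₂ (with p₋₁=1, p₋₂=0, q₋₁=0, q₋₂=1):
  k=0: a=18, p=18, q=1
  k=1: a=3, p=55, q=3
  k=2: a=3, p=183, q=10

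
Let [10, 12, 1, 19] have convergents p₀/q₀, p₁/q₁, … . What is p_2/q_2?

131/13

Using pₖ = aₖpₖ₋₁ + pₖ₋₂, qₖ = aₖqₖ₋₁ + qₖ₋₂ (with p₋₁=1, p₋₂=0, q₋₁=0, q₋₂=1):
  k=0: a=10, p=10, q=1
  k=1: a=12, p=121, q=12
  k=2: a=1, p=131, q=13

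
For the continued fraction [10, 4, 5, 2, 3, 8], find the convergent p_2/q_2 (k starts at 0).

Using pₖ = aₖpₖ₋₁ + pₖ₋₂, qₖ = aₖqₖ₋₁ + qₖ₋₂ (with p₋₁=1, p₋₂=0, q₋₁=0, q₋₂=1):
  k=0: a=10, p=10, q=1
  k=1: a=4, p=41, q=4
  k=2: a=5, p=215, q=21

215/21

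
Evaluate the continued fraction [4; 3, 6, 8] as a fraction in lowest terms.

Fold from the inside: start with 8/1.
  6 + 1/8 = 49/8
  3 + 8/49 = 155/49
  4 + 49/155 = 669/155

669/155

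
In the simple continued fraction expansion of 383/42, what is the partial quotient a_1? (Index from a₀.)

8

383 = 9·42 + 5   →  a_0 = 9
42 = 8·5 + 2   →  a_1 = 8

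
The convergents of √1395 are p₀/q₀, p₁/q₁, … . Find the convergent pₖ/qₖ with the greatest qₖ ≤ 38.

747/20

√1395 = [37; 2, 1, 6, 8, 6, 1, 2, 74, …] (period length 8).
Convergents:
  p_0/q_0 = 37/1
  p_1/q_1 = 75/2
  p_2/q_2 = 112/3
  p_3/q_3 = 747/20
  p_4/q_4 = 6088/163
q_3 = 20 ≤ 38 < 163 = q_4, so the answer is 747/20.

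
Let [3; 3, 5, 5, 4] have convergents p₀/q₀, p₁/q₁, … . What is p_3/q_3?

Using pₖ = aₖpₖ₋₁ + pₖ₋₂, qₖ = aₖqₖ₋₁ + qₖ₋₂ (with p₋₁=1, p₋₂=0, q₋₁=0, q₋₂=1):
  k=0: a=3, p=3, q=1
  k=1: a=3, p=10, q=3
  k=2: a=5, p=53, q=16
  k=3: a=5, p=275, q=83

275/83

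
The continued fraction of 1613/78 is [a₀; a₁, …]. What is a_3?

1613 = 20·78 + 53   →  a_0 = 20
78 = 1·53 + 25   →  a_1 = 1
53 = 2·25 + 3   →  a_2 = 2
25 = 8·3 + 1   →  a_3 = 8

8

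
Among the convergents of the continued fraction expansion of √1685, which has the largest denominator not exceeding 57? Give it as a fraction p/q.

√1685 = [41; 20, 1, 1, 20, 82, …] (period length 5).
Convergents:
  p_0/q_0 = 41/1
  p_1/q_1 = 821/20
  p_2/q_2 = 862/21
  p_3/q_3 = 1683/41
  p_4/q_4 = 34522/841
q_3 = 41 ≤ 57 < 841 = q_4, so the answer is 1683/41.

1683/41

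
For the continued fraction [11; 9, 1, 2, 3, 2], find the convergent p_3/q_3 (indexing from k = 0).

Using pₖ = aₖpₖ₋₁ + pₖ₋₂, qₖ = aₖqₖ₋₁ + qₖ₋₂ (with p₋₁=1, p₋₂=0, q₋₁=0, q₋₂=1):
  k=0: a=11, p=11, q=1
  k=1: a=9, p=100, q=9
  k=2: a=1, p=111, q=10
  k=3: a=2, p=322, q=29

322/29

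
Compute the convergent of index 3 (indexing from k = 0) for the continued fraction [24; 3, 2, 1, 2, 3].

243/10

Using pₖ = aₖpₖ₋₁ + pₖ₋₂, qₖ = aₖqₖ₋₁ + qₖ₋₂ (with p₋₁=1, p₋₂=0, q₋₁=0, q₋₂=1):
  k=0: a=24, p=24, q=1
  k=1: a=3, p=73, q=3
  k=2: a=2, p=170, q=7
  k=3: a=1, p=243, q=10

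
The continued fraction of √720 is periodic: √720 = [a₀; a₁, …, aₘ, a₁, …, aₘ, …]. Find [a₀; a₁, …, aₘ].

[26; 1, 4, 1, 52]

a₀ = ⌊√720⌋ = 26.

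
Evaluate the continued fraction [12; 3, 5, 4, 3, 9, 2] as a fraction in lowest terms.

Using pₖ = aₖpₖ₋₁ + pₖ₋₂ and qₖ = aₖqₖ₋₁ + qₖ₋₂:
  k=0: a=12, p=12, q=1
  k=1: a=3, p=37, q=3
  k=2: a=5, p=197, q=16
  k=3: a=4, p=825, q=67
  k=4: a=3, p=2672, q=217
  k=5: a=9, p=24873, q=2020
  k=6: a=2, p=52418, q=4257

52418/4257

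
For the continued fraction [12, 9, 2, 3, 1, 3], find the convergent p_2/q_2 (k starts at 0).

Using pₖ = aₖpₖ₋₁ + pₖ₋₂, qₖ = aₖqₖ₋₁ + qₖ₋₂ (with p₋₁=1, p₋₂=0, q₋₁=0, q₋₂=1):
  k=0: a=12, p=12, q=1
  k=1: a=9, p=109, q=9
  k=2: a=2, p=230, q=19

230/19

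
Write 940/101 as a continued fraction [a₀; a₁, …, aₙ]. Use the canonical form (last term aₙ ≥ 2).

[9; 3, 3, 1, 7]

940 = 9×101 + 31
101 = 3×31 + 8
31 = 3×8 + 7
8 = 1×7 + 1
7 = 7×1 + 0  (stop)
So 940/101 = [9; 3, 3, 1, 7].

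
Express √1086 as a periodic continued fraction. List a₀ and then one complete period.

[32; 1, 20, 1, 64]

a₀ = ⌊√1086⌋ = 32.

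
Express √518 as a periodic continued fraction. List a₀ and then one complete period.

[22; 1, 3, 6, 3, 1, 44]

a₀ = ⌊√518⌋ = 22.
With m₀=0, d₀=1 and mₖ₊₁ = dₖaₖ − mₖ, dₖ₊₁ = (n − mₖ₊₁²)/dₖ, aₖ₊₁ = ⌊(a₀+mₖ₊₁)/dₖ₊₁⌋:
  k=1: m=22, d=34, a=1
  k=2: m=12, d=11, a=3
  k=3: m=21, d=7, a=6
  k=4: m=21, d=11, a=3
  k=5: m=12, d=34, a=1
  k=6: m=22, d=1, a=44
d=1 and a=2a₀=44 at k=6, so the next step gives (m, d) = (22, 34) again — its k=1 value — and the period has length 6.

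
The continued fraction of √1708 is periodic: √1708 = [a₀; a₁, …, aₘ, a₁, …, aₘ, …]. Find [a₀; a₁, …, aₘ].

[41; 3, 20, 3, 82]

a₀ = ⌊√1708⌋ = 41.
With m₀=0, d₀=1 and mₖ₊₁ = dₖaₖ − mₖ, dₖ₊₁ = (n − mₖ₊₁²)/dₖ, aₖ₊₁ = ⌊(a₀+mₖ₊₁)/dₖ₊₁⌋:
  k=1: m=41, d=27, a=3
  k=2: m=40, d=4, a=20
  k=3: m=40, d=27, a=3
  k=4: m=41, d=1, a=82
d=1 and a=2a₀=82 at k=4, so the next step gives (m, d) = (41, 27) again — its k=1 value — and the period has length 4.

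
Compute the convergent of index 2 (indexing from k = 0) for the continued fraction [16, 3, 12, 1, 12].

604/37

Using pₖ = aₖpₖ₋₁ + pₖ₋₂, qₖ = aₖqₖ₋₁ + qₖ₋₂ (with p₋₁=1, p₋₂=0, q₋₁=0, q₋₂=1):
  k=0: a=16, p=16, q=1
  k=1: a=3, p=49, q=3
  k=2: a=12, p=604, q=37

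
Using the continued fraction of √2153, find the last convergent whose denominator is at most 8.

√2153 = [46; 2, 2, 92, …] (period length 3).
Convergents:
  p_0/q_0 = 46/1
  p_1/q_1 = 93/2
  p_2/q_2 = 232/5
  p_3/q_3 = 21437/462
q_2 = 5 ≤ 8 < 462 = q_3, so the answer is 232/5.

232/5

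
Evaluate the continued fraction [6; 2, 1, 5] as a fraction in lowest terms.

108/17

Using pₖ = aₖpₖ₋₁ + pₖ₋₂ and qₖ = aₖqₖ₋₁ + qₖ₋₂:
  k=0: a=6, p=6, q=1
  k=1: a=2, p=13, q=2
  k=2: a=1, p=19, q=3
  k=3: a=5, p=108, q=17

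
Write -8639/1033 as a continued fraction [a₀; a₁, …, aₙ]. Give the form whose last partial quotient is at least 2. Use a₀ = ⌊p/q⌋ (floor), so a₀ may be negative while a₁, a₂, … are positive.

[-9; 1, 1, 1, 3, 13, 7]

-8639 = -9·1033 + 658
1033 = 1·658 + 375
658 = 1·375 + 283
375 = 1·283 + 92
283 = 3·92 + 7
92 = 13·7 + 1
7 = 7·1 + 0  (stop)
So -8639/1033 = [-9; 1, 1, 1, 3, 13, 7].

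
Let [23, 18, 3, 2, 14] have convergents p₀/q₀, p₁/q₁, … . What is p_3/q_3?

Using pₖ = aₖpₖ₋₁ + pₖ₋₂, qₖ = aₖqₖ₋₁ + qₖ₋₂ (with p₋₁=1, p₋₂=0, q₋₁=0, q₋₂=1):
  k=0: a=23, p=23, q=1
  k=1: a=18, p=415, q=18
  k=2: a=3, p=1268, q=55
  k=3: a=2, p=2951, q=128

2951/128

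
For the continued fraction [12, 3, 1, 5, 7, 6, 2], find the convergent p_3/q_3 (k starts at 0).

Using pₖ = aₖpₖ₋₁ + pₖ₋₂, qₖ = aₖqₖ₋₁ + qₖ₋₂ (with p₋₁=1, p₋₂=0, q₋₁=0, q₋₂=1):
  k=0: a=12, p=12, q=1
  k=1: a=3, p=37, q=3
  k=2: a=1, p=49, q=4
  k=3: a=5, p=282, q=23

282/23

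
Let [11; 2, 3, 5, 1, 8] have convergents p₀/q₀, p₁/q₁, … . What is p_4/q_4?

503/44

Using pₖ = aₖpₖ₋₁ + pₖ₋₂, qₖ = aₖqₖ₋₁ + qₖ₋₂ (with p₋₁=1, p₋₂=0, q₋₁=0, q₋₂=1):
  k=0: a=11, p=11, q=1
  k=1: a=2, p=23, q=2
  k=2: a=3, p=80, q=7
  k=3: a=5, p=423, q=37
  k=4: a=1, p=503, q=44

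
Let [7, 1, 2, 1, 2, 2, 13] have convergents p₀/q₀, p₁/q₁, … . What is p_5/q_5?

201/26

Using pₖ = aₖpₖ₋₁ + pₖ₋₂, qₖ = aₖqₖ₋₁ + qₖ₋₂ (with p₋₁=1, p₋₂=0, q₋₁=0, q₋₂=1):
  k=0: a=7, p=7, q=1
  k=1: a=1, p=8, q=1
  k=2: a=2, p=23, q=3
  k=3: a=1, p=31, q=4
  k=4: a=2, p=85, q=11
  k=5: a=2, p=201, q=26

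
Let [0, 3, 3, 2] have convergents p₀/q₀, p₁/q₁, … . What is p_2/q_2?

3/10

Using pₖ = aₖpₖ₋₁ + pₖ₋₂, qₖ = aₖqₖ₋₁ + qₖ₋₂ (with p₋₁=1, p₋₂=0, q₋₁=0, q₋₂=1):
  k=0: a=0, p=0, q=1
  k=1: a=3, p=1, q=3
  k=2: a=3, p=3, q=10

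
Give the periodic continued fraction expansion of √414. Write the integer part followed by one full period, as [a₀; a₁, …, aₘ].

[20; 2, 1, 7, 2, 7, 1, 2, 40]

a₀ = ⌊√414⌋ = 20.
With m₀=0, d₀=1 and mₖ₊₁ = dₖaₖ − mₖ, dₖ₊₁ = (n − mₖ₊₁²)/dₖ, aₖ₊₁ = ⌊(a₀+mₖ₊₁)/dₖ₊₁⌋:
  k=1: m=20, d=14, a=2
  k=2: m=8, d=25, a=1
  k=3: m=17, d=5, a=7
  k=4: m=18, d=18, a=2
  k=5: m=18, d=5, a=7
  k=6: m=17, d=25, a=1
  k=7: m=8, d=14, a=2
  k=8: m=20, d=1, a=40
d=1 and a=2a₀=40 at k=8, so the next step gives (m, d) = (20, 14) again — its k=1 value — and the period has length 8.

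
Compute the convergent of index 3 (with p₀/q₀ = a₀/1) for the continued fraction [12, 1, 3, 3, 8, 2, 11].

Using pₖ = aₖpₖ₋₁ + pₖ₋₂, qₖ = aₖqₖ₋₁ + qₖ₋₂ (with p₋₁=1, p₋₂=0, q₋₁=0, q₋₂=1):
  k=0: a=12, p=12, q=1
  k=1: a=1, p=13, q=1
  k=2: a=3, p=51, q=4
  k=3: a=3, p=166, q=13

166/13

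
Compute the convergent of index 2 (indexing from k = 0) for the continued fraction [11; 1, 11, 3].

143/12

Using pₖ = aₖpₖ₋₁ + pₖ₋₂, qₖ = aₖqₖ₋₁ + qₖ₋₂ (with p₋₁=1, p₋₂=0, q₋₁=0, q₋₂=1):
  k=0: a=11, p=11, q=1
  k=1: a=1, p=12, q=1
  k=2: a=11, p=143, q=12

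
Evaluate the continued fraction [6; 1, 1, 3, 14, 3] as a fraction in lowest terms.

Using pₖ = aₖpₖ₋₁ + pₖ₋₂ and qₖ = aₖqₖ₋₁ + qₖ₋₂:
  k=0: a=6, p=6, q=1
  k=1: a=1, p=7, q=1
  k=2: a=1, p=13, q=2
  k=3: a=3, p=46, q=7
  k=4: a=14, p=657, q=100
  k=5: a=3, p=2017, q=307

2017/307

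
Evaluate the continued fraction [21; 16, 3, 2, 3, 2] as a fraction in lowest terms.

18871/896

Using pₖ = aₖpₖ₋₁ + pₖ₋₂ and qₖ = aₖqₖ₋₁ + qₖ₋₂:
  k=0: a=21, p=21, q=1
  k=1: a=16, p=337, q=16
  k=2: a=3, p=1032, q=49
  k=3: a=2, p=2401, q=114
  k=4: a=3, p=8235, q=391
  k=5: a=2, p=18871, q=896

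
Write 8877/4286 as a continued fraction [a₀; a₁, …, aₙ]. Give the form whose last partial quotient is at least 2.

8877 = 2*4286 + 305
4286 = 14*305 + 16
305 = 19*16 + 1
16 = 16*1 + 0  (stop)
So 8877/4286 = [2; 14, 19, 16].

[2; 14, 19, 16]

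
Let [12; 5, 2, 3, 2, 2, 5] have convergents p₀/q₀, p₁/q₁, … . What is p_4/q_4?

Using pₖ = aₖpₖ₋₁ + pₖ₋₂, qₖ = aₖqₖ₋₁ + qₖ₋₂ (with p₋₁=1, p₋₂=0, q₋₁=0, q₋₂=1):
  k=0: a=12, p=12, q=1
  k=1: a=5, p=61, q=5
  k=2: a=2, p=134, q=11
  k=3: a=3, p=463, q=38
  k=4: a=2, p=1060, q=87

1060/87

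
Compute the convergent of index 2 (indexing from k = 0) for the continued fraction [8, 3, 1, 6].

33/4

Using pₖ = aₖpₖ₋₁ + pₖ₋₂, qₖ = aₖqₖ₋₁ + qₖ₋₂ (with p₋₁=1, p₋₂=0, q₋₁=0, q₋₂=1):
  k=0: a=8, p=8, q=1
  k=1: a=3, p=25, q=3
  k=2: a=1, p=33, q=4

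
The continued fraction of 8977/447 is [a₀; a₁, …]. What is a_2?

8977 = 20·447 + 37   →  a_0 = 20
447 = 12·37 + 3   →  a_1 = 12
37 = 12·3 + 1   →  a_2 = 12

12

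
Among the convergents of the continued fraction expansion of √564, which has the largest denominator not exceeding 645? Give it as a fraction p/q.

13513/569

√564 = [23; 1, 2, 1, 46, …] (period length 4).
Convergents:
  p_0/q_0 = 23/1
  p_1/q_1 = 24/1
  p_2/q_2 = 71/3
  p_3/q_3 = 95/4
  p_4/q_4 = 4441/187
  p_5/q_5 = 4536/191
  p_6/q_6 = 13513/569
  p_7/q_7 = 18049/760
q_6 = 569 ≤ 645 < 760 = q_7, so the answer is 13513/569.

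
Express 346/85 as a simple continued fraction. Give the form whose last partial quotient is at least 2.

[4; 14, 6]

346 = 4×85 + 6
85 = 14×6 + 1
6 = 6×1 + 0  (stop)
So 346/85 = [4; 14, 6].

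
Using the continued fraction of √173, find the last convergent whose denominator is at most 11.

√173 = [13; 6, 1, 1, 6, 26, …] (period length 5).
Convergents:
  p_0/q_0 = 13/1
  p_1/q_1 = 79/6
  p_2/q_2 = 92/7
  p_3/q_3 = 171/13
q_2 = 7 ≤ 11 < 13 = q_3, so the answer is 92/7.

92/7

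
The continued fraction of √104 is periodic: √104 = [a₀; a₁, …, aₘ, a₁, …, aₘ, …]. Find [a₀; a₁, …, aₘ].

[10; 5, 20]

a₀ = ⌊√104⌋ = 10.
With m₀=0, d₀=1 and mₖ₊₁ = dₖaₖ − mₖ, dₖ₊₁ = (n − mₖ₊₁²)/dₖ, aₖ₊₁ = ⌊(a₀+mₖ₊₁)/dₖ₊₁⌋:
  k=1: m=10, d=4, a=5
  k=2: m=10, d=1, a=20
d=1 and a=2a₀=20 at k=2, so the next step gives (m, d) = (10, 4) again — its k=1 value — and the period has length 2.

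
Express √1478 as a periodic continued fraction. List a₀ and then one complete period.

[38; 2, 4, 38, 4, 2, 76]

a₀ = ⌊√1478⌋ = 38.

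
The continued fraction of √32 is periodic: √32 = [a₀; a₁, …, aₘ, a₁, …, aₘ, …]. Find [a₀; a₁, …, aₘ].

[5; 1, 1, 1, 10]

a₀ = ⌊√32⌋ = 5.
With m₀=0, d₀=1 and mₖ₊₁ = dₖaₖ − mₖ, dₖ₊₁ = (n − mₖ₊₁²)/dₖ, aₖ₊₁ = ⌊(a₀+mₖ₊₁)/dₖ₊₁⌋:
  k=1: m=5, d=7, a=1
  k=2: m=2, d=4, a=1
  k=3: m=2, d=7, a=1
  k=4: m=5, d=1, a=10
d=1 and a=2a₀=10 at k=4, so the next step gives (m, d) = (5, 7) again — its k=1 value — and the period has length 4.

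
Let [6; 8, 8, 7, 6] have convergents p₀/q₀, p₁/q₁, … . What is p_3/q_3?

2835/463

Using pₖ = aₖpₖ₋₁ + pₖ₋₂, qₖ = aₖqₖ₋₁ + qₖ₋₂ (with p₋₁=1, p₋₂=0, q₋₁=0, q₋₂=1):
  k=0: a=6, p=6, q=1
  k=1: a=8, p=49, q=8
  k=2: a=8, p=398, q=65
  k=3: a=7, p=2835, q=463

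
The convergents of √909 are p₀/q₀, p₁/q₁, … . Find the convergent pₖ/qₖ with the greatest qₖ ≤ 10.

211/7

√909 = [30; 6, 1, 2, 6, 2, 1, 6, 60, …] (period length 8).
Convergents:
  p_0/q_0 = 30/1
  p_1/q_1 = 181/6
  p_2/q_2 = 211/7
  p_3/q_3 = 603/20
q_2 = 7 ≤ 10 < 20 = q_3, so the answer is 211/7.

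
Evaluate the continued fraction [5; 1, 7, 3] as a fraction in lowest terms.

Using pₖ = aₖpₖ₋₁ + pₖ₋₂ and qₖ = aₖqₖ₋₁ + qₖ₋₂:
  k=0: a=5, p=5, q=1
  k=1: a=1, p=6, q=1
  k=2: a=7, p=47, q=8
  k=3: a=3, p=147, q=25

147/25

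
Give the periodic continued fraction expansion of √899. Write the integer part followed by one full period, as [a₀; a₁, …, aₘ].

a₀ = ⌊√899⌋ = 29.

[29; 1, 58]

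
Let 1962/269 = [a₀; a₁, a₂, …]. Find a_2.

1962 = 7·269 + 79   →  a_0 = 7
269 = 3·79 + 32   →  a_1 = 3
79 = 2·32 + 15   →  a_2 = 2

2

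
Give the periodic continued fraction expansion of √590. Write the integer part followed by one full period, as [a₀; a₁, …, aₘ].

[24; 3, 2, 4, 2, 3, 48]

a₀ = ⌊√590⌋ = 24.
With m₀=0, d₀=1 and mₖ₊₁ = dₖaₖ − mₖ, dₖ₊₁ = (n − mₖ₊₁²)/dₖ, aₖ₊₁ = ⌊(a₀+mₖ₊₁)/dₖ₊₁⌋:
  k=1: m=24, d=14, a=3
  k=2: m=18, d=19, a=2
  k=3: m=20, d=10, a=4
  k=4: m=20, d=19, a=2
  k=5: m=18, d=14, a=3
  k=6: m=24, d=1, a=48
d=1 and a=2a₀=48 at k=6, so the next step gives (m, d) = (24, 14) again — its k=1 value — and the period has length 6.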